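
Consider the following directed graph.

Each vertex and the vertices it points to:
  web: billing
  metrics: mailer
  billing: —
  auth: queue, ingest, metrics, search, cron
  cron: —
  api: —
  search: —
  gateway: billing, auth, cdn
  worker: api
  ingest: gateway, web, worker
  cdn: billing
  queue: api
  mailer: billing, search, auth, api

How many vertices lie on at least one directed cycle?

5

A vertex is on a directed cycle iff it belongs to a strongly connected component of size ≥ 2 (or has a self-loop).
The vertices on cycles are {auth, ingest, mailer, gateway, metrics} — 5 in total.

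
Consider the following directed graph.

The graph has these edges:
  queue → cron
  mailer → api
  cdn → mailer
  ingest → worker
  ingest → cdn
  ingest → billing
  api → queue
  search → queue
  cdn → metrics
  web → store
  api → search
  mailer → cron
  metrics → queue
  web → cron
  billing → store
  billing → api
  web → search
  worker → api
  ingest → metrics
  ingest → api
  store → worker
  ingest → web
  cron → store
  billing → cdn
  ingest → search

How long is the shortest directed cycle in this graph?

5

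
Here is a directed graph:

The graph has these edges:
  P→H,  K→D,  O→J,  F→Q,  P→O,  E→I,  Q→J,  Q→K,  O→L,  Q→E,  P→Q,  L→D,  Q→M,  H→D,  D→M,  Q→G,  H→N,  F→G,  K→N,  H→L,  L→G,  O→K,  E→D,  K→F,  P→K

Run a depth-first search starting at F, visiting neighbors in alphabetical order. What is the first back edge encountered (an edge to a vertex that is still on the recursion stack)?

K→F

DFS from F (visiting neighbors in alphabetical order); mark gray on enter, black on exit:
F gray
  G gray
  G black
  Q gray
    E gray
      D gray
        M gray
        M black
      D black
      I gray
      I black
    E black
    Q→G: G black — skip
    J gray
    J black
    K gray
      K→D: D black — skip
      K→F: F is gray → back edge
First back edge: K → F.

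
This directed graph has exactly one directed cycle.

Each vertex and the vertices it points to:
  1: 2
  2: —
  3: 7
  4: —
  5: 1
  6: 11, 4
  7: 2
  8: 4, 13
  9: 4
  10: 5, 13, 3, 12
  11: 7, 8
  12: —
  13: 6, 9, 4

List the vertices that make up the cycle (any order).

6, 8, 11, 13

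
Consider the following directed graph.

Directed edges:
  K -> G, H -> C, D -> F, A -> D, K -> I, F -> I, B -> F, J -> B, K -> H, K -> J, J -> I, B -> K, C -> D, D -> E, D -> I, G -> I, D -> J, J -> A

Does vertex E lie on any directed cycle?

No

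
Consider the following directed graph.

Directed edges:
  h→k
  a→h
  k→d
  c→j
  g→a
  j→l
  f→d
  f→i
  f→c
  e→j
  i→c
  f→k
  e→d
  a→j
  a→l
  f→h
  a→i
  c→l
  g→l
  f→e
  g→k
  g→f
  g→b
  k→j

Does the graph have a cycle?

DFS with white/gray/black marking, starting from g:
g gray
  a gray
    h gray
      k gray
        j gray
          l gray
          l black
        j black
        d gray
        d black
      k black
    h black
    a→l: l black — skip
    a→j: j black — skip
    i gray
      c gray
        c→l: l black — skip
        c→j: j black — skip
      c black
    i black
  a black
  f gray
    f→d: d black — skip
    f→h: h black — skip
    f→k: k black — skip
    f→c: c black — skip
    f→i: i black — skip
    e gray
      e→j: j black — skip
      e→d: d black — skip
    e black
  f black
  g→k: k black — skip
  b gray
  b black
  g→l: l black — skip
g black
Every edge goes to a white or black vertex — no back edge, so the graph is acyclic.

No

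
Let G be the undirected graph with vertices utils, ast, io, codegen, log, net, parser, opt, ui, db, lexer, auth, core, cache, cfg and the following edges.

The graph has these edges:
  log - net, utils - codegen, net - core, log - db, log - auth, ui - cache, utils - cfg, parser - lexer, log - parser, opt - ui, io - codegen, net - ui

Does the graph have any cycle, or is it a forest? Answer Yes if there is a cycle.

No

DFS, tracking each vertex's parent; an edge to a visited non-parent vertex closes a cycle.
Start from db:
visit db (parent –)
  visit log (parent db)
    visit net (parent log)
      visit ui (parent net)
        visit opt (parent ui)
          opt–ui: parent, skip
        ui–net: parent, skip
        visit cache (parent ui)
          cache–ui: parent, skip
      visit core (parent net)
        core–net: parent, skip
      net–log: parent, skip
    visit parser (parent log)
      parser–log: parent, skip
      visit lexer (parent parser)
        lexer–parser: parent, skip
    visit auth (parent log)
      auth–log: parent, skip
    log–db: parent, skip
visit utils (parent –)
  visit codegen (parent utils)
    visit io (parent codegen)
      io–codegen: parent, skip
    codegen–utils: parent, skip
  visit cfg (parent utils)
    cfg–utils: parent, skip
visit ast (parent –)
No non-parent visited neighbor found — the graph is a forest.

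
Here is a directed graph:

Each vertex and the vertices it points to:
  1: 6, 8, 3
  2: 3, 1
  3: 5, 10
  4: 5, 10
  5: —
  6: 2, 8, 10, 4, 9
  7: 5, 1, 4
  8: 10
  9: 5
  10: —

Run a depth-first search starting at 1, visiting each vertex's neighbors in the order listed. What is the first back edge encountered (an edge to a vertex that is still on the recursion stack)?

DFS from 1 (visiting each vertex's neighbors in the order listed); mark gray on enter, black on exit:
1 gray
  6 gray
    2 gray
      3 gray
        5 gray
        5 black
        10 gray
        10 black
      3 black
      2→1: 1 is gray → back edge
First back edge: 2 → 1.

2→1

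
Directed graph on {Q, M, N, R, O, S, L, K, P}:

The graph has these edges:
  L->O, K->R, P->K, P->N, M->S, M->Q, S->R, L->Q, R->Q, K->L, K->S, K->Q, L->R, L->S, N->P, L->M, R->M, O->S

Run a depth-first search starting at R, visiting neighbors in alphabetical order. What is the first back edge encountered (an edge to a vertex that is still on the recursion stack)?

DFS from R (visiting neighbors in alphabetical order); mark gray on enter, black on exit:
R gray
  M gray
    Q gray
    Q black
    S gray
      S→R: R is gray → back edge
First back edge: S → R.

S->R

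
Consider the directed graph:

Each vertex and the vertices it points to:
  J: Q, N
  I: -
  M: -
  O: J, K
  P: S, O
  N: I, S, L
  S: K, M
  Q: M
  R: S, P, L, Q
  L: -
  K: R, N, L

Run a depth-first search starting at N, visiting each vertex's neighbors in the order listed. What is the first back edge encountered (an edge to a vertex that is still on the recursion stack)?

R->S

DFS from N (visiting each vertex's neighbors in the order listed); mark gray on enter, black on exit:
N gray
  I gray
  I black
  S gray
    K gray
      R gray
        R→S: S is gray → back edge
First back edge: R → S.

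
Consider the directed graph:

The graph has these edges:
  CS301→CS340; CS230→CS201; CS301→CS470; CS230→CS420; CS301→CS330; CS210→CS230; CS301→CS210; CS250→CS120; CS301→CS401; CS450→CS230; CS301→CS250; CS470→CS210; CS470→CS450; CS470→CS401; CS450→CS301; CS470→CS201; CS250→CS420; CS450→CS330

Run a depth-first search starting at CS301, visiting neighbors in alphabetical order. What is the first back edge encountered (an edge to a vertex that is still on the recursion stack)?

CS450->CS301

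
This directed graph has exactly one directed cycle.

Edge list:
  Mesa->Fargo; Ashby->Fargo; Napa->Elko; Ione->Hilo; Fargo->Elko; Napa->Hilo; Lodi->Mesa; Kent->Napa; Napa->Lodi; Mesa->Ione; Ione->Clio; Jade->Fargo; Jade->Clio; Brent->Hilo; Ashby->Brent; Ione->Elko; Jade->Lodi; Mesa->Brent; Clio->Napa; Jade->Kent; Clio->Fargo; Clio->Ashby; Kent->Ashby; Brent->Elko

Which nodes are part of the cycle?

DFS with gray/black marking from Lodi:
Lodi gray
  Mesa gray
    Fargo gray
      Elko gray
      Elko black
    Fargo black
    Ione gray
      Hilo gray
      Hilo black
      Ione→Elko: Elko black — skip
      Clio gray
        Ashby gray
          Ashby→Fargo: Fargo black — skip
          Brent gray
            Brent→Hilo: Hilo black — skip
            Brent→Elko: Elko black — skip
          Brent black
        Ashby black
        Napa gray
          Napa→Elko: Elko black — skip
          Napa→Lodi: Lodi is gray → back edge
Back edge closes the cycle Lodi → Mesa → Ione → Clio → Napa → Lodi; its vertices are {Clio, Ione, Lodi, Mesa, Napa}.

Clio, Ione, Lodi, Mesa, Napa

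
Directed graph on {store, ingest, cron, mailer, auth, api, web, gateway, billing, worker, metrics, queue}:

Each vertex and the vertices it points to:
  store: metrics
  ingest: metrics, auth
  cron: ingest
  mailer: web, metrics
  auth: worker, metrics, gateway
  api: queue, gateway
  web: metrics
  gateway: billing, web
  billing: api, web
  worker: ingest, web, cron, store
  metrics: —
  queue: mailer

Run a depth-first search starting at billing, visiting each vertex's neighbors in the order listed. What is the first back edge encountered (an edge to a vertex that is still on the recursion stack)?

DFS from billing (visiting each vertex's neighbors in the order listed); mark gray on enter, black on exit:
billing gray
  api gray
    queue gray
      mailer gray
        web gray
          metrics gray
          metrics black
        web black
        mailer→metrics: metrics black — skip
      mailer black
    queue black
    gateway gray
      gateway→billing: billing is gray → back edge
First back edge: gateway → billing.

gateway->billing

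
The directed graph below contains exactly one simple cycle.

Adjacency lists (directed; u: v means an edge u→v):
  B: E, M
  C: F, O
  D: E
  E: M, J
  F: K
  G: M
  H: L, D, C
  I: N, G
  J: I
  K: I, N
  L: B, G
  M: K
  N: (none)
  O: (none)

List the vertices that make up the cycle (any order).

G, I, K, M

DFS with gray/black marking from M:
M gray
  K gray
    I gray
      N gray
      N black
      G gray
        G→M: M is gray → back edge
Back edge closes the cycle M → K → I → G → M; its vertices are {G, I, K, M}.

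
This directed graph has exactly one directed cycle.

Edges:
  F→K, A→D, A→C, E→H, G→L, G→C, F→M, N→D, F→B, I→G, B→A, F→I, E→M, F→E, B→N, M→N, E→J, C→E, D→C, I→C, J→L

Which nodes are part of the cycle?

C, D, E, M, N

DFS with gray/black marking from E:
E gray
  M gray
    N gray
      D gray
        C gray
          C→E: E is gray → back edge
Back edge closes the cycle E → M → N → D → C → E; its vertices are {C, D, E, M, N}.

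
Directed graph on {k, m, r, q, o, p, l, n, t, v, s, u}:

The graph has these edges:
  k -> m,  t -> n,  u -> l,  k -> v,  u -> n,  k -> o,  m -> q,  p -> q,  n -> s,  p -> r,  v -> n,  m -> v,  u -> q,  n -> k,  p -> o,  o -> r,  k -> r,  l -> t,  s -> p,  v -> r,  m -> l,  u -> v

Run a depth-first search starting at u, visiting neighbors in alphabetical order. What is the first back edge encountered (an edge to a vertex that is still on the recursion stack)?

m→l

DFS from u (visiting neighbors in alphabetical order); mark gray on enter, black on exit:
u gray
  l gray
    t gray
      n gray
        k gray
          m gray
            m→l: l is gray → back edge
First back edge: m → l.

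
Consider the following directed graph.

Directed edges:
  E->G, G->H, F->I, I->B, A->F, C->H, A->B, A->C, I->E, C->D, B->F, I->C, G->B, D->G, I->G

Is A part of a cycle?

No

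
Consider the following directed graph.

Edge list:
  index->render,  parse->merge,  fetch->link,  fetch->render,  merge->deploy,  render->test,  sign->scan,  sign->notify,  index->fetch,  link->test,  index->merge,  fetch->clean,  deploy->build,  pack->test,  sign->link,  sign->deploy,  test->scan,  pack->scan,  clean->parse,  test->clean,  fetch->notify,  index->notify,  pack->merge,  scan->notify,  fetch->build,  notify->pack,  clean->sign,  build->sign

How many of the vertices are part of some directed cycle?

11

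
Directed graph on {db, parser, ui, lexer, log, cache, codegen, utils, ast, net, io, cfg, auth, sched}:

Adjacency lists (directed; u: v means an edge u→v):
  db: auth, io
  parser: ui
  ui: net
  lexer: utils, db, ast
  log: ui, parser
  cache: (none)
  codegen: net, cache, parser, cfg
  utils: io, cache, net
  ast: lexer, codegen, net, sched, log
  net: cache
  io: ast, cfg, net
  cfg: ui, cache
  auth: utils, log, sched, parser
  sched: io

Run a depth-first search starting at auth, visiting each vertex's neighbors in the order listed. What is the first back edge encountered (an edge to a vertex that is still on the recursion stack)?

DFS from auth (visiting each vertex's neighbors in the order listed); mark gray on enter, black on exit:
auth gray
  utils gray
    io gray
      ast gray
        lexer gray
          lexer→utils: utils is gray → back edge
First back edge: lexer → utils.

lexer->utils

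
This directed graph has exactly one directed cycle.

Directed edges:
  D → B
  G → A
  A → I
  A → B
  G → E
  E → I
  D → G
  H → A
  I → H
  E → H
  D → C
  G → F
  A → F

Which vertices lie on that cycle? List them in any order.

A, H, I

DFS with gray/black marking from H:
H gray
  A gray
    F gray
    F black
    B gray
    B black
    I gray
      I→H: H is gray → back edge
Back edge closes the cycle H → A → I → H; its vertices are {A, H, I}.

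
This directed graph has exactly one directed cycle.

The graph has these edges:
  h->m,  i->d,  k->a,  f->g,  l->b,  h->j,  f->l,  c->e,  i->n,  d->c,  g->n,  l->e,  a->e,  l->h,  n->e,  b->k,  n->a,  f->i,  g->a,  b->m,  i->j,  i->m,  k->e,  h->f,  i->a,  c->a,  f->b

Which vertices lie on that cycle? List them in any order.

f, h, l

DFS with gray/black marking from f:
f gray
  l gray
    e gray
    e black
    b gray
      m gray
      m black
      k gray
        k→e: e black — skip
        a gray
          a→e: e black — skip
        a black
      k black
    b black
    h gray
      h→f: f is gray → back edge
Back edge closes the cycle f → l → h → f; its vertices are {f, h, l}.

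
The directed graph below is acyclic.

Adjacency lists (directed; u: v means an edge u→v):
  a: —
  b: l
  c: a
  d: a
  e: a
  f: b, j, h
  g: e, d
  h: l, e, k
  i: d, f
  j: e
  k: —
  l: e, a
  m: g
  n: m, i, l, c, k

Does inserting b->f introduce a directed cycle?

Yes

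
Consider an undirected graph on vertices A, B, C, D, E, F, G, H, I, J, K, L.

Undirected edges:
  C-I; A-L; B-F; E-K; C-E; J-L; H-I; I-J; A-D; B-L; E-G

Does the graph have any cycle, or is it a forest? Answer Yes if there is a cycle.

No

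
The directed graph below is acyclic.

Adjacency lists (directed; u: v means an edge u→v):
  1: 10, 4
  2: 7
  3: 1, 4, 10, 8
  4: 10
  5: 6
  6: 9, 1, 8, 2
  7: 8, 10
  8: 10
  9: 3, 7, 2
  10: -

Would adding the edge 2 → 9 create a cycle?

Yes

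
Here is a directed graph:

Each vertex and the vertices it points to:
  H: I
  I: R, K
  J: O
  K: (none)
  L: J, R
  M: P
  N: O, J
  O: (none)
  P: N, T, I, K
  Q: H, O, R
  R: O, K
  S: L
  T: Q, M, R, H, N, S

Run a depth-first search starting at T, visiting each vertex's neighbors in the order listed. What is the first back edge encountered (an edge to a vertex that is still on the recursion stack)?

DFS from T (visiting each vertex's neighbors in the order listed); mark gray on enter, black on exit:
T gray
  Q gray
    H gray
      I gray
        R gray
          O gray
          O black
          K gray
          K black
        R black
        I→K: K black — skip
      I black
    H black
    Q→O: O black — skip
    Q→R: R black — skip
  Q black
  M gray
    P gray
      N gray
        N→O: O black — skip
        J gray
          J→O: O black — skip
        J black
      N black
      P→T: T is gray → back edge
First back edge: P → T.

P→T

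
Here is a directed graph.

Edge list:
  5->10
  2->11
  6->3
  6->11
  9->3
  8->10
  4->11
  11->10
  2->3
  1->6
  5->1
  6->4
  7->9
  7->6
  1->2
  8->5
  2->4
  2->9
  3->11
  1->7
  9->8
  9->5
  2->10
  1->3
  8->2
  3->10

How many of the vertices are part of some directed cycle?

6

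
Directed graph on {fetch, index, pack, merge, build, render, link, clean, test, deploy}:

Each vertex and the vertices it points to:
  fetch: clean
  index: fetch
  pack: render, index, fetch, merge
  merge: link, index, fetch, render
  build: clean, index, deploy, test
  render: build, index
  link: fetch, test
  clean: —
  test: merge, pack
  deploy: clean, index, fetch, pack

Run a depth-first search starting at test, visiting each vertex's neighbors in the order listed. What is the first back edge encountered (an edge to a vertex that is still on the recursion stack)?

link->test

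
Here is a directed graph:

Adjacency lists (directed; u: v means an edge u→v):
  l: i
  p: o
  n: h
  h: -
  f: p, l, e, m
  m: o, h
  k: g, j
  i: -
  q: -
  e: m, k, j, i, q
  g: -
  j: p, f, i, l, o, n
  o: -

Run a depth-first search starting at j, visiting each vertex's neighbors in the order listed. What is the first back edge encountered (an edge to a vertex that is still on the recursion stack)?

k→j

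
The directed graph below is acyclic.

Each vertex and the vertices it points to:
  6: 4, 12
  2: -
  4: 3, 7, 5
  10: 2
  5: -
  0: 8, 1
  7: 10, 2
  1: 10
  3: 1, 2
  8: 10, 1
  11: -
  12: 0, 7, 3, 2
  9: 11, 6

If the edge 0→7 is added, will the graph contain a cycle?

No

Adding 0→7 creates a cycle iff 7 can already reach 0.
Explore from 7: no path reaches 0. The graph stays acyclic.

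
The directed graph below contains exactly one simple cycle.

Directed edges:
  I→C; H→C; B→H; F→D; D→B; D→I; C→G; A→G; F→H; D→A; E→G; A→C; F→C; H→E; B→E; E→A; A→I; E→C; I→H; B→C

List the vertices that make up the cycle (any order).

A, E, H, I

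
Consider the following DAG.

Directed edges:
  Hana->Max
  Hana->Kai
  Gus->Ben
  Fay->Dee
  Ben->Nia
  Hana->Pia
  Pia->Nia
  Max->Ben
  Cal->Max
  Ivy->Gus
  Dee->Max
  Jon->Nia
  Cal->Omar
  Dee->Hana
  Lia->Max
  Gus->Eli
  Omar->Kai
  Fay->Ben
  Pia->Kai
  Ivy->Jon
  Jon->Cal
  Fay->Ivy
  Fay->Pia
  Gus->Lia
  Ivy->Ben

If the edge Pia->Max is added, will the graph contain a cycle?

No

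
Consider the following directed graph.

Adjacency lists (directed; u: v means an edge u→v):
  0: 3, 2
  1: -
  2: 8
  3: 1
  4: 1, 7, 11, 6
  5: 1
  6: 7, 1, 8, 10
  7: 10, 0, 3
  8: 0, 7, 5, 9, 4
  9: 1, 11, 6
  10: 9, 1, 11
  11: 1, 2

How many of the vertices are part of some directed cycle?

9

A vertex is on a directed cycle iff it belongs to a strongly connected component of size ≥ 2 (or has a self-loop).
The vertices on cycles are {0, 2, 4, 6, 7, 8, 9, 10, 11} — 9 in total.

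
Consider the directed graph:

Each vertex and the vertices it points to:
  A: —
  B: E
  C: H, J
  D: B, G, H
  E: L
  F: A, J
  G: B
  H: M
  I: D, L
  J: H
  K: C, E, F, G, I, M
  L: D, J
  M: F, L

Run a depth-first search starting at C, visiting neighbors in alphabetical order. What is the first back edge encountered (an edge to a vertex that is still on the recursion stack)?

DFS from C (visiting neighbors in alphabetical order); mark gray on enter, black on exit:
C gray
  H gray
    M gray
      F gray
        A gray
        A black
        J gray
          J→H: H is gray → back edge
First back edge: J → H.

J->H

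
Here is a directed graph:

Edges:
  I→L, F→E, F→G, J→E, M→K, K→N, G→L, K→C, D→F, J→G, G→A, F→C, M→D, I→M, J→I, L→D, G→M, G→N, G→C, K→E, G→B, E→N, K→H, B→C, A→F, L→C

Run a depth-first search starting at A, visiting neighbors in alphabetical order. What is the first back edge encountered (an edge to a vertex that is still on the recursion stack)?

G->A

DFS from A (visiting neighbors in alphabetical order); mark gray on enter, black on exit:
A gray
  F gray
    C gray
    C black
    E gray
      N gray
      N black
    E black
    G gray
      G→A: A is gray → back edge
First back edge: G → A.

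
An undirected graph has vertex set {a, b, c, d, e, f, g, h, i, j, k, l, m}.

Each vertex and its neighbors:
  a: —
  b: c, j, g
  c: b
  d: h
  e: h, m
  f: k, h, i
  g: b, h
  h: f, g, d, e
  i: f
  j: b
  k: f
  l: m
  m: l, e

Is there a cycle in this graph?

No

DFS, tracking each vertex's parent; an edge to a visited non-parent vertex closes a cycle.
Start from c:
visit c (parent –)
  visit b (parent c)
    b–c: parent, skip
    visit j (parent b)
      j–b: parent, skip
    visit g (parent b)
      g–b: parent, skip
      visit h (parent g)
        visit f (parent h)
          visit k (parent f)
            k–f: parent, skip
          f–h: parent, skip
          visit i (parent f)
            i–f: parent, skip
        h–g: parent, skip
        visit d (parent h)
          d–h: parent, skip
        visit e (parent h)
          e–h: parent, skip
          visit m (parent e)
            visit l (parent m)
              l–m: parent, skip
            m–e: parent, skip
visit a (parent –)
No non-parent visited neighbor found — the graph is a forest.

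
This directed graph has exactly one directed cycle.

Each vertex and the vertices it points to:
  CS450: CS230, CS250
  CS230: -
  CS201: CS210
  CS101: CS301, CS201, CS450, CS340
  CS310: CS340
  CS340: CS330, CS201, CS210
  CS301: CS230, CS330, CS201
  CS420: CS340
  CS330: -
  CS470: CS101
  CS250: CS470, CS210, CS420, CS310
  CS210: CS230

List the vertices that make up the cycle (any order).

DFS with gray/black marking from CS250:
CS250 gray
  CS470 gray
    CS101 gray
      CS301 gray
        CS230 gray
        CS230 black
        CS330 gray
        CS330 black
        CS201 gray
          CS210 gray
            CS210→CS230: CS230 black — skip
          CS210 black
        CS201 black
      CS301 black
      CS101→CS201: CS201 black — skip
      CS450 gray
        CS450→CS230: CS230 black — skip
        CS450→CS250: CS250 is gray → back edge
Back edge closes the cycle CS250 → CS470 → CS101 → CS450 → CS250; its vertices are {CS101, CS250, CS450, CS470}.

CS101, CS250, CS450, CS470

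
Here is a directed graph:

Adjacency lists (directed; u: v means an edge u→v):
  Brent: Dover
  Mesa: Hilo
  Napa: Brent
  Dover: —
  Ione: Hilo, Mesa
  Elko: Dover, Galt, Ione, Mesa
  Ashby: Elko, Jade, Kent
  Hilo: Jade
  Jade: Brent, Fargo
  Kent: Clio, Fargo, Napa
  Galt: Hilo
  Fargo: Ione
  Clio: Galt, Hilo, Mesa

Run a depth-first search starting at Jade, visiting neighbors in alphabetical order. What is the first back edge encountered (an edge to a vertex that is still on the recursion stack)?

Hilo→Jade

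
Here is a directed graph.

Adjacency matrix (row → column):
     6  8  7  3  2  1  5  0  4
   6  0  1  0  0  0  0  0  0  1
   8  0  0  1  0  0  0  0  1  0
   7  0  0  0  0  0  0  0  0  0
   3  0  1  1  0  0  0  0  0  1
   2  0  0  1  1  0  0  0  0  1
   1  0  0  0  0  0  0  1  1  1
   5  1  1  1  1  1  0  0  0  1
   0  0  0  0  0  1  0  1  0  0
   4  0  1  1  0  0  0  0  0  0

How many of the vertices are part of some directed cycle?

A vertex is on a directed cycle iff it belongs to a strongly connected component of size ≥ 2 (or has a self-loop).
The vertices on cycles are {0, 2, 3, 4, 5, 6, 8} — 7 in total.

7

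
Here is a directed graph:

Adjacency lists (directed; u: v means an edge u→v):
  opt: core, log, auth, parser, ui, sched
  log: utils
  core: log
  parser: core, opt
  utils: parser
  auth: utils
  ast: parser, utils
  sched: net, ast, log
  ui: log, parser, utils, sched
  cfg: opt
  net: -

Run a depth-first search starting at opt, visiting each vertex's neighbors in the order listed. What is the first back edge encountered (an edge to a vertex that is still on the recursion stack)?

parser->core

DFS from opt (visiting each vertex's neighbors in the order listed); mark gray on enter, black on exit:
opt gray
  core gray
    log gray
      utils gray
        parser gray
          parser→core: core is gray → back edge
First back edge: parser → core.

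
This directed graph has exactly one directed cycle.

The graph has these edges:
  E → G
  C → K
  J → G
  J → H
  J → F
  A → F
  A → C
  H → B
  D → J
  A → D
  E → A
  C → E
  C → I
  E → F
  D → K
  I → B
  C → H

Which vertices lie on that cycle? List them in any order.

A, C, E

DFS with gray/black marking from A:
A gray
  F gray
  F black
  C gray
    E gray
      E→A: A is gray → back edge
Back edge closes the cycle A → C → E → A; its vertices are {A, C, E}.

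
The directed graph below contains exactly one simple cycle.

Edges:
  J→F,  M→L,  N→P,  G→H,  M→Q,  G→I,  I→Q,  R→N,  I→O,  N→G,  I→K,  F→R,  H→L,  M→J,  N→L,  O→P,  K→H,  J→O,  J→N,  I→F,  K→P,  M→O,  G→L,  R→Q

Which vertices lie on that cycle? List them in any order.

F, G, I, N, R

DFS with gray/black marking from N:
N gray
  L gray
  L black
  P gray
  P black
  G gray
    H gray
      H→L: L black — skip
    H black
    I gray
      K gray
        K→P: P black — skip
        K→H: H black — skip
      K black
      F gray
        R gray
          Q gray
          Q black
          R→N: N is gray → back edge
Back edge closes the cycle N → G → I → F → R → N; its vertices are {F, G, I, N, R}.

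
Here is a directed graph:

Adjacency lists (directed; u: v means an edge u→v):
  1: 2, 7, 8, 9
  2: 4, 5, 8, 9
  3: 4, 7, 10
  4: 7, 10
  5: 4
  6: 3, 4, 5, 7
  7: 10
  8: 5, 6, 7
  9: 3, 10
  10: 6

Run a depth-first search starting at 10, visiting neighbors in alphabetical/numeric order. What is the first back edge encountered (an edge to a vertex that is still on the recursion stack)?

7->10

DFS from 10 (visiting neighbors in alphabetical/numeric order); mark gray on enter, black on exit:
10 gray
  6 gray
    3 gray
      4 gray
        7 gray
          7→10: 10 is gray → back edge
First back edge: 7 → 10.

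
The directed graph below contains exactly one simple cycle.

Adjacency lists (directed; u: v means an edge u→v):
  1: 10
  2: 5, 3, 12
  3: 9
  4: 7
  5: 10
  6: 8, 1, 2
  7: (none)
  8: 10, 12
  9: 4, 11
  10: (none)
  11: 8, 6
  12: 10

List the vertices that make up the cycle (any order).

2, 3, 6, 9, 11

DFS with gray/black marking from 9:
9 gray
  4 gray
    7 gray
    7 black
  4 black
  11 gray
    8 gray
      10 gray
      10 black
      12 gray
        12→10: 10 black — skip
      12 black
    8 black
    6 gray
      6→8: 8 black — skip
      1 gray
        1→10: 10 black — skip
      1 black
      2 gray
        5 gray
          5→10: 10 black — skip
        5 black
        3 gray
          3→9: 9 is gray → back edge
Back edge closes the cycle 9 → 11 → 6 → 2 → 3 → 9; its vertices are {2, 3, 6, 9, 11}.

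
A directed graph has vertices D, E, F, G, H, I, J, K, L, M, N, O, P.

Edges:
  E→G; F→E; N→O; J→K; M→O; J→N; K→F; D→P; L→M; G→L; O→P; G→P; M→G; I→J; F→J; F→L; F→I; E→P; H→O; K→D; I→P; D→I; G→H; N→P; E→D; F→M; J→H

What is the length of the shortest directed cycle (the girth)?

3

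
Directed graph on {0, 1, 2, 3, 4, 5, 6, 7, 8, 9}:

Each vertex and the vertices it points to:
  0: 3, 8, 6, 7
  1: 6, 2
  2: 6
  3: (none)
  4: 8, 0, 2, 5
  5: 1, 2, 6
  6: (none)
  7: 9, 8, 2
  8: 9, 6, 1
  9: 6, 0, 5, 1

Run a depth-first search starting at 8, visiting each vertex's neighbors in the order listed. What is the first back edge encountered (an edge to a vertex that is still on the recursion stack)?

DFS from 8 (visiting each vertex's neighbors in the order listed); mark gray on enter, black on exit:
8 gray
  9 gray
    6 gray
    6 black
    0 gray
      3 gray
      3 black
      0→8: 8 is gray → back edge
First back edge: 0 → 8.

0->8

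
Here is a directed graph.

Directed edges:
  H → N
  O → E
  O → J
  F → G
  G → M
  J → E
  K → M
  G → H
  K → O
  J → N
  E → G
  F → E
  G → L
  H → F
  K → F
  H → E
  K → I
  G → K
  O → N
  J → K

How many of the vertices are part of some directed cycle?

7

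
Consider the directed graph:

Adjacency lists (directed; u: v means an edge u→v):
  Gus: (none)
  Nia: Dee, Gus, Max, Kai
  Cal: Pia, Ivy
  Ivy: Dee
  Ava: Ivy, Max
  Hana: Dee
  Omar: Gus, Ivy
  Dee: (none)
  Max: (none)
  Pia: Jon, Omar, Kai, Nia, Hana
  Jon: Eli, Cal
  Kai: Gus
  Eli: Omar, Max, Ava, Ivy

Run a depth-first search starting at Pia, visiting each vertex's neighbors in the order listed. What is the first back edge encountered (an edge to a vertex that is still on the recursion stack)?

Cal→Pia

DFS from Pia (visiting each vertex's neighbors in the order listed); mark gray on enter, black on exit:
Pia gray
  Jon gray
    Eli gray
      Omar gray
        Gus gray
        Gus black
        Ivy gray
          Dee gray
          Dee black
        Ivy black
      Omar black
      Max gray
      Max black
      Ava gray
        Ava→Ivy: Ivy black — skip
        Ava→Max: Max black — skip
      Ava black
      Eli→Ivy: Ivy black — skip
    Eli black
    Cal gray
      Cal→Pia: Pia is gray → back edge
First back edge: Cal → Pia.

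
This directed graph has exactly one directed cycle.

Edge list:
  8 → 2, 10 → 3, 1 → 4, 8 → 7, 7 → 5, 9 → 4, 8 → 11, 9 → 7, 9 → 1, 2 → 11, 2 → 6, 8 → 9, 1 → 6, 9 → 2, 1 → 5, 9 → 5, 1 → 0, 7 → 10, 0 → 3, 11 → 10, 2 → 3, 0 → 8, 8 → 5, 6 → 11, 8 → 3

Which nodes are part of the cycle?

0, 1, 8, 9

DFS with gray/black marking from 8:
8 gray
  7 gray
    10 gray
      3 gray
      3 black
    10 black
    5 gray
    5 black
  7 black
  9 gray
    9→7: 7 black — skip
    1 gray
      6 gray
        11 gray
          11→10: 10 black — skip
        11 black
      6 black
      4 gray
      4 black
      1→5: 5 black — skip
      0 gray
        0→8: 8 is gray → back edge
Back edge closes the cycle 8 → 9 → 1 → 0 → 8; its vertices are {0, 1, 8, 9}.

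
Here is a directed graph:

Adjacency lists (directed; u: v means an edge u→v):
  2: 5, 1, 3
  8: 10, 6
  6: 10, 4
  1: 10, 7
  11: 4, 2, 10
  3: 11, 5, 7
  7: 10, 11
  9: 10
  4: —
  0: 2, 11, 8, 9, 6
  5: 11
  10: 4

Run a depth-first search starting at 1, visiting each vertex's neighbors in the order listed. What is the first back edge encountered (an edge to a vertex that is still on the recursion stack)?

DFS from 1 (visiting each vertex's neighbors in the order listed); mark gray on enter, black on exit:
1 gray
  10 gray
    4 gray
    4 black
  10 black
  7 gray
    7→10: 10 black — skip
    11 gray
      11→4: 4 black — skip
      2 gray
        5 gray
          5→11: 11 is gray → back edge
First back edge: 5 → 11.

5→11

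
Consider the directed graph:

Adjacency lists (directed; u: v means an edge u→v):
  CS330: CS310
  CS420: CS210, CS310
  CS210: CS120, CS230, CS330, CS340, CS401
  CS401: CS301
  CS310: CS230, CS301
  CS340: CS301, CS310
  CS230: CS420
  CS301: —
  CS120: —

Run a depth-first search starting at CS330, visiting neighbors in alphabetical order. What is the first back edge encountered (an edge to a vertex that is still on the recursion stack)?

CS210->CS230

DFS from CS330 (visiting neighbors in alphabetical order); mark gray on enter, black on exit:
CS330 gray
  CS310 gray
    CS230 gray
      CS420 gray
        CS210 gray
          CS120 gray
          CS120 black
          CS210→CS230: CS230 is gray → back edge
First back edge: CS210 → CS230.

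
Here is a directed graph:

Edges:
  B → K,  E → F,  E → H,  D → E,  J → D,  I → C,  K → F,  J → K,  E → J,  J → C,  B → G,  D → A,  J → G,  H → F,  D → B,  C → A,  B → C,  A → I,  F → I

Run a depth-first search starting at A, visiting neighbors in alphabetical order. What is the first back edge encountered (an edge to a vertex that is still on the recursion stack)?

C->A

DFS from A (visiting neighbors in alphabetical order); mark gray on enter, black on exit:
A gray
  I gray
    C gray
      C→A: A is gray → back edge
First back edge: C → A.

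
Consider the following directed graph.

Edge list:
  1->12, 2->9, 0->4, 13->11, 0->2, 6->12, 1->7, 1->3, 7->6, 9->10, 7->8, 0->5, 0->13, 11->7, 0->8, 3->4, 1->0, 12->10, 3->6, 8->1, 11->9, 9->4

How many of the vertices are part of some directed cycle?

6

A vertex is on a directed cycle iff it belongs to a strongly connected component of size ≥ 2 (or has a self-loop).
The vertices on cycles are {0, 1, 7, 8, 11, 13} — 6 in total.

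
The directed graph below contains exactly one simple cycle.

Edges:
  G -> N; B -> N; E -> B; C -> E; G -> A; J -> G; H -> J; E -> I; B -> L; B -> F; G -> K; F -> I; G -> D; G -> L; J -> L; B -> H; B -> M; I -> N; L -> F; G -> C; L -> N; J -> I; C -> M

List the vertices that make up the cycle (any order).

DFS with gray/black marking from J:
J gray
  L gray
    F gray
      I gray
        N gray
        N black
      I black
    F black
    L→N: N black — skip
  L black
  G gray
    D gray
    D black
    K gray
    K black
    G→L: L black — skip
    A gray
    A black
    C gray
      M gray
      M black
      E gray
        B gray
          H gray
            H→J: J is gray → back edge
Back edge closes the cycle J → G → C → E → B → H → J; its vertices are {B, C, E, G, H, J}.

B, C, E, G, H, J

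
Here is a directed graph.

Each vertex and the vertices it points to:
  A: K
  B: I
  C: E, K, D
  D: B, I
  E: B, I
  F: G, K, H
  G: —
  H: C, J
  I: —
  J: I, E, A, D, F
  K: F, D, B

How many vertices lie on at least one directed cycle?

6

A vertex is on a directed cycle iff it belongs to a strongly connected component of size ≥ 2 (or has a self-loop).
The vertices on cycles are {A, C, F, H, J, K} — 6 in total.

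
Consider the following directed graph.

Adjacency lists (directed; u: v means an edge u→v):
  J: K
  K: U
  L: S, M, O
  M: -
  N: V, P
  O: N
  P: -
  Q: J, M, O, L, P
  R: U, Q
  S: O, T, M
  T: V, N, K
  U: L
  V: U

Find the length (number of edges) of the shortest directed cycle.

5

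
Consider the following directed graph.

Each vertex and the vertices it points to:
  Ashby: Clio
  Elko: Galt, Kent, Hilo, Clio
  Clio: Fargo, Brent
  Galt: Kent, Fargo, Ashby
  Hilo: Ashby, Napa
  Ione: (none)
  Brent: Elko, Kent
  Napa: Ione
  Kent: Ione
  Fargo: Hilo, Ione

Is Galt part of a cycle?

Yes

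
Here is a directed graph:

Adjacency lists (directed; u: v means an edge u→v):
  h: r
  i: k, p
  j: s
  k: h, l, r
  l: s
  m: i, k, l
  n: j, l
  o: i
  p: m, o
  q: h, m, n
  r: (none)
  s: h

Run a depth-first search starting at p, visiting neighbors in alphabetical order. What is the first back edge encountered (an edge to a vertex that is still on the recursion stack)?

i→p

DFS from p (visiting neighbors in alphabetical order); mark gray on enter, black on exit:
p gray
  m gray
    i gray
      k gray
        h gray
          r gray
          r black
        h black
        l gray
          s gray
            s→h: h black — skip
          s black
        l black
        k→r: r black — skip
      k black
      i→p: p is gray → back edge
First back edge: i → p.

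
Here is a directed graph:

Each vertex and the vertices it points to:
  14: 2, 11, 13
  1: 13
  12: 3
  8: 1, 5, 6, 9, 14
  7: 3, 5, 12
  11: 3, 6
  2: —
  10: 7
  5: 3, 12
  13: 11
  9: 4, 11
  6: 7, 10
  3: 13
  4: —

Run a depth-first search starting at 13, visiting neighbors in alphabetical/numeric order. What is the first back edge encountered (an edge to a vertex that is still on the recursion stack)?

3->13

DFS from 13 (visiting neighbors in alphabetical/numeric order); mark gray on enter, black on exit:
13 gray
  11 gray
    3 gray
      3→13: 13 is gray → back edge
First back edge: 3 → 13.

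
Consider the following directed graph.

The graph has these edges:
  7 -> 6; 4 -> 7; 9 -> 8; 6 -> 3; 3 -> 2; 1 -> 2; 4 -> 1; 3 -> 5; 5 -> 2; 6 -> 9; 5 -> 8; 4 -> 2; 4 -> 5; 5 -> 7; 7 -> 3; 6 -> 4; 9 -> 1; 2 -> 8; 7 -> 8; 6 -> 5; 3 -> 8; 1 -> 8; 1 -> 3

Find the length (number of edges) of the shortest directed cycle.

3

For each vertex v, BFS finds the shortest path from v back to v.
The shortest such closed walk is 6 → 4 → 7 → 6, length 3.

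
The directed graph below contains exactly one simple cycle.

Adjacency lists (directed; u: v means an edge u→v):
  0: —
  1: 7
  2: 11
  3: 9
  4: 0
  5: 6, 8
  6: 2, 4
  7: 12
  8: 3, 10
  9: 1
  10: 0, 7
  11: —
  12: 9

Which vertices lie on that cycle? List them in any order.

1, 7, 9, 12

DFS with gray/black marking from 9:
9 gray
  1 gray
    7 gray
      12 gray
        12→9: 9 is gray → back edge
Back edge closes the cycle 9 → 1 → 7 → 12 → 9; its vertices are {1, 7, 9, 12}.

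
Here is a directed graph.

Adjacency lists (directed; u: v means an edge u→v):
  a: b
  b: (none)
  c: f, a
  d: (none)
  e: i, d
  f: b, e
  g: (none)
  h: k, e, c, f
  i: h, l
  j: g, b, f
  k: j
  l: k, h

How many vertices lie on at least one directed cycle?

A vertex is on a directed cycle iff it belongs to a strongly connected component of size ≥ 2 (or has a self-loop).
The vertices on cycles are {c, e, f, h, i, j, k, l} — 8 in total.

8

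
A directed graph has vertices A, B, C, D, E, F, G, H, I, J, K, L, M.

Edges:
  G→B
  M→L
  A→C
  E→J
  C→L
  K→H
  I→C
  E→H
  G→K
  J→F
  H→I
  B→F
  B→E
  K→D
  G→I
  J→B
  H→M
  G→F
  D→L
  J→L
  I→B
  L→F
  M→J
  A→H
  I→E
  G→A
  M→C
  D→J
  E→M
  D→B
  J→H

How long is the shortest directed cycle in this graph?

For each vertex v, BFS finds the shortest path from v back to v.
The shortest such closed walk is I → E → H → I, length 3.

3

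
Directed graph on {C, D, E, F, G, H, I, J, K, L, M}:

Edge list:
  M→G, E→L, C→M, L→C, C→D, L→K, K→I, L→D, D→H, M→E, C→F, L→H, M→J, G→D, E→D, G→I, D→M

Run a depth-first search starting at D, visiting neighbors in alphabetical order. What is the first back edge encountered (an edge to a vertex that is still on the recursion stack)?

E->D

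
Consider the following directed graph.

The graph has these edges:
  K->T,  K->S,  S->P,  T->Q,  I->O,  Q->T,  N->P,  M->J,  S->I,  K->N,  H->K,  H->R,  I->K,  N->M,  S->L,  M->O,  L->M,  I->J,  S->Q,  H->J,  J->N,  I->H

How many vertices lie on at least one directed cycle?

9

A vertex is on a directed cycle iff it belongs to a strongly connected component of size ≥ 2 (or has a self-loop).
The vertices on cycles are {H, I, J, K, M, N, Q, S, T} — 9 in total.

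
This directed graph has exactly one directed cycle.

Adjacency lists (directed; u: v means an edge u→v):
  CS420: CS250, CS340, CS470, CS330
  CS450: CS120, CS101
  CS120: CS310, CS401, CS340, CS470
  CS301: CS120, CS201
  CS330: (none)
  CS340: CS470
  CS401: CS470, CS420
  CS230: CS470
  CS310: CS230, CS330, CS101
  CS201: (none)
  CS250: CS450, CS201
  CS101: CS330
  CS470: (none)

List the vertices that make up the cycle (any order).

CS120, CS250, CS401, CS420, CS450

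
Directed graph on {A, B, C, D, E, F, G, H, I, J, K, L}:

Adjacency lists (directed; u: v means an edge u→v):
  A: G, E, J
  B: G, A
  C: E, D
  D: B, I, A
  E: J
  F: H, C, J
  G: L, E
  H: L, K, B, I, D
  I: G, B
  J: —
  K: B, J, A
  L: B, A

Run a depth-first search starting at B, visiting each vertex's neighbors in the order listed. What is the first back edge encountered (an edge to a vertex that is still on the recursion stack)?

L→B

DFS from B (visiting each vertex's neighbors in the order listed); mark gray on enter, black on exit:
B gray
  G gray
    L gray
      L→B: B is gray → back edge
First back edge: L → B.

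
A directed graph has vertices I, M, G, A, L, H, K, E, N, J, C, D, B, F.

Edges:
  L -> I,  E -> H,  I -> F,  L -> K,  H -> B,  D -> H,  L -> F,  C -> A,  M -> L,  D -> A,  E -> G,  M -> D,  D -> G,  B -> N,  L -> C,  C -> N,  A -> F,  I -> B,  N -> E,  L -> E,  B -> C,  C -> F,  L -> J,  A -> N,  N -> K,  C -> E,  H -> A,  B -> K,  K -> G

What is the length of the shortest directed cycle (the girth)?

4

For each vertex v, BFS finds the shortest path from v back to v.
The shortest such closed walk is C → E → H → B → C, length 4.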